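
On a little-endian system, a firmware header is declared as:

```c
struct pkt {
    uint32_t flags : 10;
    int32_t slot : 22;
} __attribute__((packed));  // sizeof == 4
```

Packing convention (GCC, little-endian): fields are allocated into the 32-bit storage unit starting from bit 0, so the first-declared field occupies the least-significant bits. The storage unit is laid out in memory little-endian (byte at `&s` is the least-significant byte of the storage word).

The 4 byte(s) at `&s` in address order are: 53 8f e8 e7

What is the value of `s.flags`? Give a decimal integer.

[0]=0x53 [1]=0x8f [2]=0xe8 [3]=0xe7 (little-endian) → word 0xe7e88f53
flags:10 @ bit 0 → (0xe7e88f53>>0)&0x3ff = 0x353  ←
slot:22 @ bit 10 → (0xe7e88f53>>10)&0x3fffff = 0x39fa23

851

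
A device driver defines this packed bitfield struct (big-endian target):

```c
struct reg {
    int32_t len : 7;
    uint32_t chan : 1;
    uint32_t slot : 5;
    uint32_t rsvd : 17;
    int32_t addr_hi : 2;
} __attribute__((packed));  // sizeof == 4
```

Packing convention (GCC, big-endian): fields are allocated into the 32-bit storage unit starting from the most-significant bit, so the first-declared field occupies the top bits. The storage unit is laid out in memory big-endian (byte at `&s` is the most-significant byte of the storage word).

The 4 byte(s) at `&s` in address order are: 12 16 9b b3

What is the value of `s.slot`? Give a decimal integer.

2

[0]=0x12 [1]=0x16 [2]=0x9b [3]=0xb3 (big-endian) → word 0x12169bb3
len [25+:7] = (word>>25) & 0x7f = 9
chan [24+:1] = (word>>24) & 0x1 = 0
slot [19+:5] = (word>>19) & 0x1f = 2  ←
rsvd [2+:17] = (word>>2) & 0x1ffff = 108268
addr_hi [0+:2] = (word>>0) & 0x3 = 3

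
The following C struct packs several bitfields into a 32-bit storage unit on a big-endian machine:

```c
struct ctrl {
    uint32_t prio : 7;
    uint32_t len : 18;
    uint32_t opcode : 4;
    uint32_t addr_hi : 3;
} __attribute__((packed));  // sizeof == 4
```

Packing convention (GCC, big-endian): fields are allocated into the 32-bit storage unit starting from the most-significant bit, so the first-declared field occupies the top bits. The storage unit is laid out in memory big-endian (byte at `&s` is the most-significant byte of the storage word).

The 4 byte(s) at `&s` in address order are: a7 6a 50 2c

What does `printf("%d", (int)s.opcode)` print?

[0]=0xa7 [1]=0x6a [2]=0x50 [3]=0x2c (big-endian) → word 0xa76a502c
prio [25+:7] = (word>>25) & 0x7f = 83
len [7+:18] = (word>>7) & 0x3ffff = 185504
opcode [3+:4] = (word>>3) & 0xf = 5  ←
addr_hi [0+:3] = (word>>0) & 0x7 = 4

5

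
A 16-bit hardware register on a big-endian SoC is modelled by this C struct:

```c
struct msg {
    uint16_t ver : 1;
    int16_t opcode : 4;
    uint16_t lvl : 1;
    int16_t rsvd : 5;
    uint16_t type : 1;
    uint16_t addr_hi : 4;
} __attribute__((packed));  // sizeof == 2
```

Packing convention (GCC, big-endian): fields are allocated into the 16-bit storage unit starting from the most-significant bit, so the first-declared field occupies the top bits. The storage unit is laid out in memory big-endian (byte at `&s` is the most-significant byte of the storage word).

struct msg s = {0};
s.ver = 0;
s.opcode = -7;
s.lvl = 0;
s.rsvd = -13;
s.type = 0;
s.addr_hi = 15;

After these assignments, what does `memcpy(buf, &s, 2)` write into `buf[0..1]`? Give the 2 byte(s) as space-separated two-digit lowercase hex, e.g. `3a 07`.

4a 6f

ver (1b) val=0 bits=0x0 at bit 15: 0x0000
opcode (4b) val=-7 bits=0x9 at bit 11: 0x4800
lvl (1b) val=0 bits=0x0 at bit 10: 0x4800
rsvd (5b) val=-13 bits=0x13 at bit 5: 0x4a60
type (1b) val=0 bits=0x0 at bit 4: 0x4a60
addr_hi (4b) val=15 bits=0xf at bit 0: 0x4a6f
word = 0x4a6f → big-endian bytes:
  [0]=0x4a  [1]=0x6f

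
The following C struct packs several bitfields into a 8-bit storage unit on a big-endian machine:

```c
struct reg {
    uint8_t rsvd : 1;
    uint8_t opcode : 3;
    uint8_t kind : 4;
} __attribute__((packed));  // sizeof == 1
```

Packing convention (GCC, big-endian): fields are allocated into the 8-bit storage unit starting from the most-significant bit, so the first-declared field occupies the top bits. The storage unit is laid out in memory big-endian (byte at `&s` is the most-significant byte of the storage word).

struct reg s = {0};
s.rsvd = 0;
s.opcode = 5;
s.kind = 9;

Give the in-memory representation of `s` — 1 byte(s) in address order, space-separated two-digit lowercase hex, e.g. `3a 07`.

59

rsvd (1b) val=0 bits=0x0 at bit 7: 0x00
opcode (3b) val=5 bits=0x5 at bit 4: 0x50
kind (4b) val=9 bits=0x9 at bit 0: 0x59
word = 0x59 → big-endian bytes:
  [0]=0x59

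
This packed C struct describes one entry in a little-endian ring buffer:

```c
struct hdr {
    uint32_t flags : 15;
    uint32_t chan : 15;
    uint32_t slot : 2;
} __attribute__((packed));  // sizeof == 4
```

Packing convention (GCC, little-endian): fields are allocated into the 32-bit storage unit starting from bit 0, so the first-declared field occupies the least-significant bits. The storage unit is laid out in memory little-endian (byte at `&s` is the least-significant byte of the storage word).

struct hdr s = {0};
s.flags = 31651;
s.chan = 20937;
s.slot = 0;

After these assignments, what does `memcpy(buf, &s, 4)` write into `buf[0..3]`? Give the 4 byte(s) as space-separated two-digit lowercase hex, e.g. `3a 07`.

a3 fb e4 28

flags:15 = 31651 → 0x7ba3 << 0 → word 0x00007ba3
chan:15 = 20937 → 0x51c9 << 15 → word 0x28e4fba3
slot:2 = 0 → 0x0 << 30 → word 0x28e4fba3
word = 0x28e4fba3 → little-endian bytes:
  [0]=0xa3  [1]=0xfb  [2]=0xe4  [3]=0x28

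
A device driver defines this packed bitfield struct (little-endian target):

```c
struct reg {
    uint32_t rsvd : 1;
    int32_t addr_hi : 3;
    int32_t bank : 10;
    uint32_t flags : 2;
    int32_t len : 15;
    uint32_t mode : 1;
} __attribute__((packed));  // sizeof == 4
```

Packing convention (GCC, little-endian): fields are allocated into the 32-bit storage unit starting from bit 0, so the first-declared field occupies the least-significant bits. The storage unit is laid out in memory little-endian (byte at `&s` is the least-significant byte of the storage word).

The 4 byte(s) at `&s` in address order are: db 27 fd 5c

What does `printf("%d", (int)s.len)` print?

[0]=0xdb [1]=0x27 [2]=0xfd [3]=0x5c (little-endian) → word 0x5cfd27db
rsvd:1 @ bit 0 → (0x5cfd27db>>0)&0x1 = 0x1
addr_hi:3 @ bit 1 → (0x5cfd27db>>1)&0x7 = 0x5
bank:10 @ bit 4 → (0x5cfd27db>>4)&0x3ff = 0x27d
flags:2 @ bit 14 → (0x5cfd27db>>14)&0x3 = 0x0
len:15 @ bit 16 → (0x5cfd27db>>16)&0x7fff = 0x5cfd  ←
mode:1 @ bit 31 → (0x5cfd27db>>31)&0x1 = 0x0
len signed 15b, MSB=1: 23805 - 32768 = -8963

-8963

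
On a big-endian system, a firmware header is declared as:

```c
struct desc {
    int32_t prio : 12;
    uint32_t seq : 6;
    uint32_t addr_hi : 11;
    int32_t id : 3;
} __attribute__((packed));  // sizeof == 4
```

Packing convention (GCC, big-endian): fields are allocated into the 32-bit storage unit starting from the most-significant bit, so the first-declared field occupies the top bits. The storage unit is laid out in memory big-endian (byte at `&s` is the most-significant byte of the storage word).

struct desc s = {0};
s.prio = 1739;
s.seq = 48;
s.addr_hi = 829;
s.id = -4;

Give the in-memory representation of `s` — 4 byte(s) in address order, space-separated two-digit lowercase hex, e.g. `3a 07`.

6c bc 19 ec

prio:12 = 1739 → 0x6cb << 20 → word 0x6cb00000
seq:6 = 48 → 0x30 << 14 → word 0x6cbc0000
addr_hi:11 = 829 → 0x33d << 3 → word 0x6cbc19e8
id:3 = -4 → 0x4 << 0 → word 0x6cbc19ec
word = 0x6cbc19ec → big-endian bytes:
  [0]=0x6c  [1]=0xbc  [2]=0x19  [3]=0xec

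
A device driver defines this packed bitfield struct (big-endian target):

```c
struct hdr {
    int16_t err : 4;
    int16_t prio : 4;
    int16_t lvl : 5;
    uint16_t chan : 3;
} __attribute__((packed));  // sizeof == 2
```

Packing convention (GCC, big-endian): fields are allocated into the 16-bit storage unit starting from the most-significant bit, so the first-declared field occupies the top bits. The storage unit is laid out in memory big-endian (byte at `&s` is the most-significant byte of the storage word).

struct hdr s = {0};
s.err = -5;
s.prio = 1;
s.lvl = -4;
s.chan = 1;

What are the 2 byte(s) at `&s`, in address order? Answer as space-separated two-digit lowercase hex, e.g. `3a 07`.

err:4 = -5 → 0xb << 12 → word 0xb000
prio:4 = 1 → 0x1 << 8 → word 0xb100
lvl:5 = -4 → 0x1c << 3 → word 0xb1e0
chan:3 = 1 → 0x1 << 0 → word 0xb1e1
word = 0xb1e1 → big-endian bytes:
  [0]=0xb1  [1]=0xe1

b1 e1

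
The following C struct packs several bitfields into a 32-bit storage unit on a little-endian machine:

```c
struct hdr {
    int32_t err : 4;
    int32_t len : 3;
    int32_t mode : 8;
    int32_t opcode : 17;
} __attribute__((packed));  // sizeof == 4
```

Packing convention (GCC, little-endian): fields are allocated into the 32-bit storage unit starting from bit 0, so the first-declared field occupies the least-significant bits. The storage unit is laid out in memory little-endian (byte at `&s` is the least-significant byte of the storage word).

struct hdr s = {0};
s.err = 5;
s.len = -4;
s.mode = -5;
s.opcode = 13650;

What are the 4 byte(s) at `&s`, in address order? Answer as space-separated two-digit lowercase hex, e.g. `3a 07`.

[0+:4] err=5 & 0xf = 0x5; word=0x00000005
[4+:3] len=-4 & 0x7 = 0x4; word=0x00000045
[7+:8] mode=-5 & 0xff = 0xfb; word=0x00007dc5
[15+:17] opcode=13650 & 0x1ffff = 0x3552; word=0x1aa97dc5
word = 0x1aa97dc5 → little-endian bytes:
  [0]=0xc5  [1]=0x7d  [2]=0xa9  [3]=0x1a

c5 7d a9 1a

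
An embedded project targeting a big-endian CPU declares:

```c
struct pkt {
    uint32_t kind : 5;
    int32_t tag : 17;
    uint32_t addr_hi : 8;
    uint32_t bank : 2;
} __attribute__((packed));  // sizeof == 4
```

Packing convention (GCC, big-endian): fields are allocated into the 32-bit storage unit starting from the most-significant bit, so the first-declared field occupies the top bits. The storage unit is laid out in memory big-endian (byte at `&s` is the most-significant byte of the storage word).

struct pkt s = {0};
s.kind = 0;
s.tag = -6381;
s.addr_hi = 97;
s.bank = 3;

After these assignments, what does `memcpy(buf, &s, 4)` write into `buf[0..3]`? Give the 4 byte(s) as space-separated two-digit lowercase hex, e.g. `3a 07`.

07 9c 4d 87

[27+:5] kind=0 & 0x1f = 0x0; word=0x00000000
[10+:17] tag=-6381 & 0x1ffff = 0x1e713; word=0x079c4c00
[2+:8] addr_hi=97 & 0xff = 0x61; word=0x079c4d84
[0+:2] bank=3 & 0x3 = 0x3; word=0x079c4d87
word = 0x079c4d87 → big-endian bytes:
  [0]=0x07  [1]=0x9c  [2]=0x4d  [3]=0x87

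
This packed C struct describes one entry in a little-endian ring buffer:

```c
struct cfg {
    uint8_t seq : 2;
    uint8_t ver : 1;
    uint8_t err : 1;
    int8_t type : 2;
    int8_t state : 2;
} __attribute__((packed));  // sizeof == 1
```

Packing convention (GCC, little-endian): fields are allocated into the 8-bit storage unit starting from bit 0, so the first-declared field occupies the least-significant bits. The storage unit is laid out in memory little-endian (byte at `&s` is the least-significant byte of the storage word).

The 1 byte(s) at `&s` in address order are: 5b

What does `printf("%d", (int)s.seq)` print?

[0]=0x5b (little-endian) → word 0x5b
seq [0+:2] = (word>>0) & 0x3 = 3  ←
ver [2+:1] = (word>>2) & 0x1 = 0
err [3+:1] = (word>>3) & 0x1 = 1
type [4+:2] = (word>>4) & 0x3 = 1
state [6+:2] = (word>>6) & 0x3 = 1

3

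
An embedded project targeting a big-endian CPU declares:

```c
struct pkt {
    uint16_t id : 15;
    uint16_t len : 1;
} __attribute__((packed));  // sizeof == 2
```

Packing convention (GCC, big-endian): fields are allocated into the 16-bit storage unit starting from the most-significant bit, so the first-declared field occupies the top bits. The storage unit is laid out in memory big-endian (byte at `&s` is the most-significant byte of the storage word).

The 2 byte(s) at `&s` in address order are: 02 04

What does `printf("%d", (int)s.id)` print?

258

[0]=0x02 [1]=0x04 (big-endian) → word 0x0204
id:15 @ bit 1 → (0x0204>>1)&0x7fff = 0x102  ←
len:1 @ bit 0 → (0x0204>>0)&0x1 = 0x0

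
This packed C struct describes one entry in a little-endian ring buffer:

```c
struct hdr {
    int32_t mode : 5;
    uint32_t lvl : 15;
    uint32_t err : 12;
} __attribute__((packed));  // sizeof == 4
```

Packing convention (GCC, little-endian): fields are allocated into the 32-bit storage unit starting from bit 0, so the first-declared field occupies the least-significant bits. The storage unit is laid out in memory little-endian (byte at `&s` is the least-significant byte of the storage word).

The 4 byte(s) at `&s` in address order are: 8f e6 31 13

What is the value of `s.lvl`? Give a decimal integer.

3892

[0]=0x8f [1]=0xe6 [2]=0x31 [3]=0x13 (little-endian) → word 0x1331e68f
mode:5 @ bit 0 → (0x1331e68f>>0)&0x1f = 0xf
lvl:15 @ bit 5 → (0x1331e68f>>5)&0x7fff = 0xf34  ←
err:12 @ bit 20 → (0x1331e68f>>20)&0xfff = 0x133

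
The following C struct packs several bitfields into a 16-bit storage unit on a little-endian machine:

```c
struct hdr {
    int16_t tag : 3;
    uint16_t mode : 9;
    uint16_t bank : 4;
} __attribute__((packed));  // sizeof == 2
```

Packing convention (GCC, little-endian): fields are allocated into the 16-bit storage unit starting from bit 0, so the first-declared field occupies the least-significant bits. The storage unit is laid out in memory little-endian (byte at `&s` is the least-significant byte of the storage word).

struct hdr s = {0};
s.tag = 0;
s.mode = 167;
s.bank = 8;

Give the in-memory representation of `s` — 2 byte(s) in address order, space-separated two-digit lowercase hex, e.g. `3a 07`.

38 85

tag (3b) val=0 bits=0x0 at bit 0: 0x0000
mode (9b) val=167 bits=0xa7 at bit 3: 0x0538
bank (4b) val=8 bits=0x8 at bit 12: 0x8538
word = 0x8538 → little-endian bytes:
  [0]=0x38  [1]=0x85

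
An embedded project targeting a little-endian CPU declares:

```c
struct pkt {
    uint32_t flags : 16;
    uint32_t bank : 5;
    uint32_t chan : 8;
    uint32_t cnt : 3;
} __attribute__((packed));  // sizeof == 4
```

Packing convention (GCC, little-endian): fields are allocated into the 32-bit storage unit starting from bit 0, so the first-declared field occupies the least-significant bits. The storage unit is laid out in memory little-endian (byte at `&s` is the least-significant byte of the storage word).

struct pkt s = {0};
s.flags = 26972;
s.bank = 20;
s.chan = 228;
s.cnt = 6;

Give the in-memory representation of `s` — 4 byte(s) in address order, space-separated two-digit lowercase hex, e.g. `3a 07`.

5c 69 94 dc

[0+:16] flags=26972 & 0xffff = 0x695c; word=0x0000695c
[16+:5] bank=20 & 0x1f = 0x14; word=0x0014695c
[21+:8] chan=228 & 0xff = 0xe4; word=0x1c94695c
[29+:3] cnt=6 & 0x7 = 0x6; word=0xdc94695c
word = 0xdc94695c → little-endian bytes:
  [0]=0x5c  [1]=0x69  [2]=0x94  [3]=0xdc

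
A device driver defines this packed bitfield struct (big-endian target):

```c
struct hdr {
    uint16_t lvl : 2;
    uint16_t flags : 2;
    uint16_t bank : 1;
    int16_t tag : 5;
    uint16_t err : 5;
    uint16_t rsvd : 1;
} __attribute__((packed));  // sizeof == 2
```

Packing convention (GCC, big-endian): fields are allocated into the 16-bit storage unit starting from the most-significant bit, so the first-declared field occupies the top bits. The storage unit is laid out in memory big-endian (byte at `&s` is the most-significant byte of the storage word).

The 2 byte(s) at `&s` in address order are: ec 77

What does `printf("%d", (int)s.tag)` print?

-15

[0]=0xec [1]=0x77 (big-endian) → word 0xec77
lvl:2 @ bit 14 → (0xec77>>14)&0x3 = 0x3
flags:2 @ bit 12 → (0xec77>>12)&0x3 = 0x2
bank:1 @ bit 11 → (0xec77>>11)&0x1 = 0x1
tag:5 @ bit 6 → (0xec77>>6)&0x1f = 0x11  ←
err:5 @ bit 1 → (0xec77>>1)&0x1f = 0x1b
rsvd:1 @ bit 0 → (0xec77>>0)&0x1 = 0x1
tag signed 5b, MSB=1: 17 - 32 = -15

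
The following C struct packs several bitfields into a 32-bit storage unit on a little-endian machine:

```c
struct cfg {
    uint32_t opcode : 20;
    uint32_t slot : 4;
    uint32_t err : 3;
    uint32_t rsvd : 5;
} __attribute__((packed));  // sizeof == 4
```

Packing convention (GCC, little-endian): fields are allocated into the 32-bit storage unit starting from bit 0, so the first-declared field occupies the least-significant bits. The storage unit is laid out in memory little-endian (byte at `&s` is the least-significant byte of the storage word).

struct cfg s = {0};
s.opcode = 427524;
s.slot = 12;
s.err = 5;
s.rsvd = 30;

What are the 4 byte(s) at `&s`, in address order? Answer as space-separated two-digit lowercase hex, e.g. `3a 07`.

opcode:20 = 427524 → 0x68604 << 0 → word 0x00068604
slot:4 = 12 → 0xc << 20 → word 0x00c68604
err:3 = 5 → 0x5 << 24 → word 0x05c68604
rsvd:5 = 30 → 0x1e << 27 → word 0xf5c68604
word = 0xf5c68604 → little-endian bytes:
  [0]=0x04  [1]=0x86  [2]=0xc6  [3]=0xf5

04 86 c6 f5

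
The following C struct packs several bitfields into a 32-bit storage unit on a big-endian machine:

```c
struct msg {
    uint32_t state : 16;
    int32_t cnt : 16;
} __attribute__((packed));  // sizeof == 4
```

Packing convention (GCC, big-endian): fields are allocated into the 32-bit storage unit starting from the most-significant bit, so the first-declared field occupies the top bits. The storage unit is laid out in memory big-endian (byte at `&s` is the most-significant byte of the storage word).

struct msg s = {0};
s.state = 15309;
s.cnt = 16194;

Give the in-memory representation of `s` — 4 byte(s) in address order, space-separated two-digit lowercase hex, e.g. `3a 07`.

[16+:16] state=15309 & 0xffff = 0x3bcd; word=0x3bcd0000
[0+:16] cnt=16194 & 0xffff = 0x3f42; word=0x3bcd3f42
word = 0x3bcd3f42 → big-endian bytes:
  [0]=0x3b  [1]=0xcd  [2]=0x3f  [3]=0x42

3b cd 3f 42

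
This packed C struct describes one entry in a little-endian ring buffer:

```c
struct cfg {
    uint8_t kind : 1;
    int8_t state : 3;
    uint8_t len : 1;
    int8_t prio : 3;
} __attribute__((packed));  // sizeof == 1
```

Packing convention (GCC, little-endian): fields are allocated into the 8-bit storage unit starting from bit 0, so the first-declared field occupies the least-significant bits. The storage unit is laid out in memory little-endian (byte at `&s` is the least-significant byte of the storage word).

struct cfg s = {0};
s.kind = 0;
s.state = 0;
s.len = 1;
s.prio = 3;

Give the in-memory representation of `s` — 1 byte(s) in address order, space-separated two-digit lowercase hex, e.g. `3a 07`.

70

[0+:1] kind=0 & 0x1 = 0x0; word=0x00
[1+:3] state=0 & 0x7 = 0x0; word=0x00
[4+:1] len=1 & 0x1 = 0x1; word=0x10
[5+:3] prio=3 & 0x7 = 0x3; word=0x70
word = 0x70 → little-endian bytes:
  [0]=0x70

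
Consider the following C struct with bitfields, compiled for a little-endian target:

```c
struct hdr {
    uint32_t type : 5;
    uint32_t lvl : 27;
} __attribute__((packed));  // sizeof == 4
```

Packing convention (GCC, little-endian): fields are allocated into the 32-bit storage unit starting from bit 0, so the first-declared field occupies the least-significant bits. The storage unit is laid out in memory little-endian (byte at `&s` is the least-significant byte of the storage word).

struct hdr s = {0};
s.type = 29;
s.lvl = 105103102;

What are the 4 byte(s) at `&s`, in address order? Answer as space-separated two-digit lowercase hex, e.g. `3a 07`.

dd df 77 c8

[0+:5] type=29 & 0x1f = 0x1d; word=0x0000001d
[5+:27] lvl=105103102 & 0x7ffffff = 0x643befe; word=0xc877dfdd
word = 0xc877dfdd → little-endian bytes:
  [0]=0xdd  [1]=0xdf  [2]=0x77  [3]=0xc8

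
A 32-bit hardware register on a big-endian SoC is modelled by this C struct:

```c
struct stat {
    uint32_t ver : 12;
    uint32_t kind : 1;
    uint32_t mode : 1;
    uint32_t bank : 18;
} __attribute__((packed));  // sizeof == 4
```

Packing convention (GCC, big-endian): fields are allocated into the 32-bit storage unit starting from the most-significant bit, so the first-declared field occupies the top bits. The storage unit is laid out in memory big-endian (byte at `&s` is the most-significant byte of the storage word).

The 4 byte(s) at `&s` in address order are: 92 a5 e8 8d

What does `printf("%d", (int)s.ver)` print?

[0]=0x92 [1]=0xa5 [2]=0xe8 [3]=0x8d (big-endian) → word 0x92a5e88d
ver:12 @ bit 20 → (0x92a5e88d>>20)&0xfff = 0x92a  ←
kind:1 @ bit 19 → (0x92a5e88d>>19)&0x1 = 0x0
mode:1 @ bit 18 → (0x92a5e88d>>18)&0x1 = 0x1
bank:18 @ bit 0 → (0x92a5e88d>>0)&0x3ffff = 0x1e88d

2346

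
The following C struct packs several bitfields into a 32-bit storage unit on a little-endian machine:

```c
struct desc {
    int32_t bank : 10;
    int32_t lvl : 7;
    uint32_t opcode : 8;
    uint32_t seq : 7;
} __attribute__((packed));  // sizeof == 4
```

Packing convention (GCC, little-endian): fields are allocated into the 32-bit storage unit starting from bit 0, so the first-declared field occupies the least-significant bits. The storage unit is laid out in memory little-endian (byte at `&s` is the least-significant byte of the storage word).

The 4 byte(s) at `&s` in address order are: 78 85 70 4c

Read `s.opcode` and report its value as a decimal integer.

[0]=0x78 [1]=0x85 [2]=0x70 [3]=0x4c (little-endian) → word 0x4c708578
bank:10 @ bit 0 → (0x4c708578>>0)&0x3ff = 0x178
lvl:7 @ bit 10 → (0x4c708578>>10)&0x7f = 0x21
opcode:8 @ bit 17 → (0x4c708578>>17)&0xff = 0x38  ←
seq:7 @ bit 25 → (0x4c708578>>25)&0x7f = 0x26

56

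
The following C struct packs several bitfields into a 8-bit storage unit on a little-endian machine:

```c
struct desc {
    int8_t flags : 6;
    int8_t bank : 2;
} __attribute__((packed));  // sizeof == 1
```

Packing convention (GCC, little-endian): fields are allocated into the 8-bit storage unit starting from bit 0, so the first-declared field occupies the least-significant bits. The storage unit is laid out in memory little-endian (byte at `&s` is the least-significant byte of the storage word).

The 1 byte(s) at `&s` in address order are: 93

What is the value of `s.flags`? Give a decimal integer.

19

[0]=0x93 (little-endian) → word 0x93
flags [0+:6] = (word>>0) & 0x3f = 19  ←
bank [6+:2] = (word>>6) & 0x3 = 2
flags signed 6b, MSB=0: value = 19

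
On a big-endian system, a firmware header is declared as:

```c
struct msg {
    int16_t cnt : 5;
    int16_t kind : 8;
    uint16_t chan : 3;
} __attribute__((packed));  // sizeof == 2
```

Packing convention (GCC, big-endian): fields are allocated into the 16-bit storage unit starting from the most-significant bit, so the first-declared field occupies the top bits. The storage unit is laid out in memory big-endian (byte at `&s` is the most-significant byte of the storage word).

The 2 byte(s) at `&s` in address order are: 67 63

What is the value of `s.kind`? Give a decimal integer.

-20

[0]=0x67 [1]=0x63 (big-endian) → word 0x6763
cnt [11+:5] = (word>>11) & 0x1f = 12
kind [3+:8] = (word>>3) & 0xff = 236  ←
chan [0+:3] = (word>>0) & 0x7 = 3
kind signed 8b, MSB=1: 236 - 256 = -20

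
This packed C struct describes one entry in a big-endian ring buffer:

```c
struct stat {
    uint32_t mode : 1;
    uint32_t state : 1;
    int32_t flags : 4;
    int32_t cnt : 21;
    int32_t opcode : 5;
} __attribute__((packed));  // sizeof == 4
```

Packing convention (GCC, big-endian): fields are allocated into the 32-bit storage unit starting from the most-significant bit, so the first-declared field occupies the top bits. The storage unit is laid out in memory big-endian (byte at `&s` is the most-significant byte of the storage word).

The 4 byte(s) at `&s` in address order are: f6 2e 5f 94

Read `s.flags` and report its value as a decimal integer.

-3

[0]=0xf6 [1]=0x2e [2]=0x5f [3]=0x94 (big-endian) → word 0xf62e5f94
mode [31+:1] = (word>>31) & 0x1 = 1
state [30+:1] = (word>>30) & 0x1 = 1
flags [26+:4] = (word>>26) & 0xf = 13  ←
cnt [5+:21] = (word>>5) & 0x1fffff = 1143548
opcode [0+:5] = (word>>0) & 0x1f = 20
flags signed 4b, MSB=1: 13 - 16 = -3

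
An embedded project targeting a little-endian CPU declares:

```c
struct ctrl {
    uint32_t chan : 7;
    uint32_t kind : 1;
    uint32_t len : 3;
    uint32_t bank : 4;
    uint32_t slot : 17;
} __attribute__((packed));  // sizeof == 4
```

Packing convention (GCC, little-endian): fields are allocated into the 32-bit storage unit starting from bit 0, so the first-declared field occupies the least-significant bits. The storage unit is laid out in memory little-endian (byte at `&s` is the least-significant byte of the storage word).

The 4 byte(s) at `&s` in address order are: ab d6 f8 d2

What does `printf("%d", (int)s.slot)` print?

108017

[0]=0xab [1]=0xd6 [2]=0xf8 [3]=0xd2 (little-endian) → word 0xd2f8d6ab
chan [0+:7] = (word>>0) & 0x7f = 43
kind [7+:1] = (word>>7) & 0x1 = 1
len [8+:3] = (word>>8) & 0x7 = 6
bank [11+:4] = (word>>11) & 0xf = 10
slot [15+:17] = (word>>15) & 0x1ffff = 108017  ←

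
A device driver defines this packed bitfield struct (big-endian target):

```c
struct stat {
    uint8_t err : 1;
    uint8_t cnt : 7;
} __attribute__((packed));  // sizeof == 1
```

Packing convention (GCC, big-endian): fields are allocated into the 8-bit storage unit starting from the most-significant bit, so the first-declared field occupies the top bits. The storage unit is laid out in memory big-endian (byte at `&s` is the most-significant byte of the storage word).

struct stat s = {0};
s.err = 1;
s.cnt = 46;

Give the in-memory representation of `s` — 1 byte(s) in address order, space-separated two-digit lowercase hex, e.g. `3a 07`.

ae

[7+:1] err=1 & 0x1 = 0x1; word=0x80
[0+:7] cnt=46 & 0x7f = 0x2e; word=0xae
word = 0xae → big-endian bytes:
  [0]=0xae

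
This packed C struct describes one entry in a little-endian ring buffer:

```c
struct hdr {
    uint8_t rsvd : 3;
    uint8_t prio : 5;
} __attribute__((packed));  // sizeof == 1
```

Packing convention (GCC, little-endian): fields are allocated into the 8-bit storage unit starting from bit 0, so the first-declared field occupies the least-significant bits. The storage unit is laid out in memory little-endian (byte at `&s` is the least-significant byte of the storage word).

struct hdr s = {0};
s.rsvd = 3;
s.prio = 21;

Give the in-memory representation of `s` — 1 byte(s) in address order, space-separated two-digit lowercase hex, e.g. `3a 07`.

[0+:3] rsvd=3 & 0x7 = 0x3; word=0x03
[3+:5] prio=21 & 0x1f = 0x15; word=0xab
word = 0xab → little-endian bytes:
  [0]=0xab

ab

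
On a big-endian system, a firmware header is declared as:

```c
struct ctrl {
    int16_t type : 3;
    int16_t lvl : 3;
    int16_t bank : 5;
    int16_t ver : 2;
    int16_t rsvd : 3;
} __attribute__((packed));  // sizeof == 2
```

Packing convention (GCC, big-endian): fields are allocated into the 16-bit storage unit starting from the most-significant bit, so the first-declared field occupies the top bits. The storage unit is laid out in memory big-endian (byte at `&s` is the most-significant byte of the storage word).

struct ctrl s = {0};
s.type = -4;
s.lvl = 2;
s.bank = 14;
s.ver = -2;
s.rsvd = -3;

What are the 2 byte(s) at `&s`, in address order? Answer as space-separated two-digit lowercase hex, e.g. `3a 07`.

[13+:3] type=-4 & 0x7 = 0x4; word=0x8000
[10+:3] lvl=2 & 0x7 = 0x2; word=0x8800
[5+:5] bank=14 & 0x1f = 0xe; word=0x89c0
[3+:2] ver=-2 & 0x3 = 0x2; word=0x89d0
[0+:3] rsvd=-3 & 0x7 = 0x5; word=0x89d5
word = 0x89d5 → big-endian bytes:
  [0]=0x89  [1]=0xd5

89 d5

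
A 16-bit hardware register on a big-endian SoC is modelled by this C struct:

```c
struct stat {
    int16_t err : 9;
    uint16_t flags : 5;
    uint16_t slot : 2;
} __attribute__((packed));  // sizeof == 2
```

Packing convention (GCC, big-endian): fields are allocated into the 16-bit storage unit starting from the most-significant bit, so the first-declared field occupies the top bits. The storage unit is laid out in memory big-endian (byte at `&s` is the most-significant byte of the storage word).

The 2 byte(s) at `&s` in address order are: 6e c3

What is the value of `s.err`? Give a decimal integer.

221

[0]=0x6e [1]=0xc3 (big-endian) → word 0x6ec3
err:9 @ bit 7 → (0x6ec3>>7)&0x1ff = 0xdd  ←
flags:5 @ bit 2 → (0x6ec3>>2)&0x1f = 0x10
slot:2 @ bit 0 → (0x6ec3>>0)&0x3 = 0x3
err signed 9b, MSB=0: value = 221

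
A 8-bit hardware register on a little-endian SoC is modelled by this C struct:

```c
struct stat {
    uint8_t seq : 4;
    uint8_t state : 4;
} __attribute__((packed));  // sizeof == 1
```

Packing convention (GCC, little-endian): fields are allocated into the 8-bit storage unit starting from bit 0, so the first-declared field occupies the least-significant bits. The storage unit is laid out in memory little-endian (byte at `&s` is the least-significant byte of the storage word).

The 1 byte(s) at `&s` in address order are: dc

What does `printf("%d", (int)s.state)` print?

[0]=0xdc (little-endian) → word 0xdc
seq [0+:4] = (word>>0) & 0xf = 12
state [4+:4] = (word>>4) & 0xf = 13  ←

13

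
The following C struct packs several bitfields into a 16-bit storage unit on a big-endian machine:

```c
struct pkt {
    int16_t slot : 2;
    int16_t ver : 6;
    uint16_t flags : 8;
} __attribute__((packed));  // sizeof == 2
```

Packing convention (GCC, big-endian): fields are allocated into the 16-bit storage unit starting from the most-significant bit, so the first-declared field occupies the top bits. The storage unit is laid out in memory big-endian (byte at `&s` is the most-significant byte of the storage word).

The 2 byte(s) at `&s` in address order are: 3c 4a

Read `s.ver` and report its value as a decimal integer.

[0]=0x3c [1]=0x4a (big-endian) → word 0x3c4a
slot [14+:2] = (word>>14) & 0x3 = 0
ver [8+:6] = (word>>8) & 0x3f = 60  ←
flags [0+:8] = (word>>0) & 0xff = 74
ver signed 6b, MSB=1: 60 - 64 = -4

-4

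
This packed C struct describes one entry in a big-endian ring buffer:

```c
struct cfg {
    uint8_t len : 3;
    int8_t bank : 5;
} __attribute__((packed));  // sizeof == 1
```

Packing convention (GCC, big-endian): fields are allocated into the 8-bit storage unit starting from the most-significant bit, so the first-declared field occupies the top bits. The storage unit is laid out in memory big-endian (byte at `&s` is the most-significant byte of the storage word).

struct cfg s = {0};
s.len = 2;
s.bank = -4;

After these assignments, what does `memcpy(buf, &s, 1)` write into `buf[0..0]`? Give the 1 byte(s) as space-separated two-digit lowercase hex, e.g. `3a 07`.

5c

len (3b) val=2 bits=0x2 at bit 5: 0x40
bank (5b) val=-4 bits=0x1c at bit 0: 0x5c
word = 0x5c → big-endian bytes:
  [0]=0x5c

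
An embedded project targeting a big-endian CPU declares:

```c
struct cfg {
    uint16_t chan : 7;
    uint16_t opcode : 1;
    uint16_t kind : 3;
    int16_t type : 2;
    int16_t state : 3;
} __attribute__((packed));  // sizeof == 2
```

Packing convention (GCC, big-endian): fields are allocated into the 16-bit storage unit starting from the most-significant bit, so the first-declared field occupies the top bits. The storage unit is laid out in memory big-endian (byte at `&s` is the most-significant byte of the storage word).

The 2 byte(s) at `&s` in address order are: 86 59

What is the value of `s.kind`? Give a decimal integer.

2

[0]=0x86 [1]=0x59 (big-endian) → word 0x8659
chan [9+:7] = (word>>9) & 0x7f = 67
opcode [8+:1] = (word>>8) & 0x1 = 0
kind [5+:3] = (word>>5) & 0x7 = 2  ←
type [3+:2] = (word>>3) & 0x3 = 3
state [0+:3] = (word>>0) & 0x7 = 1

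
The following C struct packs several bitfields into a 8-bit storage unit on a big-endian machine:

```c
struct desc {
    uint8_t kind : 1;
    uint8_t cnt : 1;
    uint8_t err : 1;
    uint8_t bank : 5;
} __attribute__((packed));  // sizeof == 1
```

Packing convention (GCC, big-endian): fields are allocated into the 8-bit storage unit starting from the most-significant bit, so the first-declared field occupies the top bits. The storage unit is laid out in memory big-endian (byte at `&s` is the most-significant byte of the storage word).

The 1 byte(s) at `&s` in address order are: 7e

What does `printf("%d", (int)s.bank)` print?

[0]=0x7e (big-endian) → word 0x7e
kind:1 @ bit 7 → (0x7e>>7)&0x1 = 0x0
cnt:1 @ bit 6 → (0x7e>>6)&0x1 = 0x1
err:1 @ bit 5 → (0x7e>>5)&0x1 = 0x1
bank:5 @ bit 0 → (0x7e>>0)&0x1f = 0x1e  ←

30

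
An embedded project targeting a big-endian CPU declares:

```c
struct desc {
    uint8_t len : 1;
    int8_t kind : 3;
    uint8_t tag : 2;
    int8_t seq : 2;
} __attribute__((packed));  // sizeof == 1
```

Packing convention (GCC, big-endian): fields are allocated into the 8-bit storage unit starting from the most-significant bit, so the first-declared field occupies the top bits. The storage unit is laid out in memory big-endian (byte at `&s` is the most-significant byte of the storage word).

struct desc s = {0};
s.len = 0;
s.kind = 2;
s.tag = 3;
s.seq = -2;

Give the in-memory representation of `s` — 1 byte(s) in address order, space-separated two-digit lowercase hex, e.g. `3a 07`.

[7+:1] len=0 & 0x1 = 0x0; word=0x00
[4+:3] kind=2 & 0x7 = 0x2; word=0x20
[2+:2] tag=3 & 0x3 = 0x3; word=0x2c
[0+:2] seq=-2 & 0x3 = 0x2; word=0x2e
word = 0x2e → big-endian bytes:
  [0]=0x2e

2e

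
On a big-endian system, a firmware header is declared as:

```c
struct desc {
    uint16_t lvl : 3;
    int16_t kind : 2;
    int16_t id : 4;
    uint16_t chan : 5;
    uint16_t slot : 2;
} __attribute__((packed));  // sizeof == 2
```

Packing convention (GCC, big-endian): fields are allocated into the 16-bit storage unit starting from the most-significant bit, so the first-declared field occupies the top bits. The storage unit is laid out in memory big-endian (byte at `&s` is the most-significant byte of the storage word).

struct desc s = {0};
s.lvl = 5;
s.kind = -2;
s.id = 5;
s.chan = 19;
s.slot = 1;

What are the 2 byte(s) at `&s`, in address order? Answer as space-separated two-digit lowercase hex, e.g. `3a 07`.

lvl (3b) val=5 bits=0x5 at bit 13: 0xa000
kind (2b) val=-2 bits=0x2 at bit 11: 0xb000
id (4b) val=5 bits=0x5 at bit 7: 0xb280
chan (5b) val=19 bits=0x13 at bit 2: 0xb2cc
slot (2b) val=1 bits=0x1 at bit 0: 0xb2cd
word = 0xb2cd → big-endian bytes:
  [0]=0xb2  [1]=0xcd

b2 cd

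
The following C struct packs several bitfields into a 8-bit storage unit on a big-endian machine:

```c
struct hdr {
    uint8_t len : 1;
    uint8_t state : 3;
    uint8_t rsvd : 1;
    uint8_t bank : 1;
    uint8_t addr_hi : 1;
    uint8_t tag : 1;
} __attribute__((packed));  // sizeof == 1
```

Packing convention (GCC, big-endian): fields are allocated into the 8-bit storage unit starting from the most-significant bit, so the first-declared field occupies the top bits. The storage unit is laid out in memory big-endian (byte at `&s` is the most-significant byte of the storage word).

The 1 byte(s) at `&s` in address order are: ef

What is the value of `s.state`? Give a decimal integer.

6

[0]=0xef (big-endian) → word 0xef
len:1 @ bit 7 → (0xef>>7)&0x1 = 0x1
state:3 @ bit 4 → (0xef>>4)&0x7 = 0x6  ←
rsvd:1 @ bit 3 → (0xef>>3)&0x1 = 0x1
bank:1 @ bit 2 → (0xef>>2)&0x1 = 0x1
addr_hi:1 @ bit 1 → (0xef>>1)&0x1 = 0x1
tag:1 @ bit 0 → (0xef>>0)&0x1 = 0x1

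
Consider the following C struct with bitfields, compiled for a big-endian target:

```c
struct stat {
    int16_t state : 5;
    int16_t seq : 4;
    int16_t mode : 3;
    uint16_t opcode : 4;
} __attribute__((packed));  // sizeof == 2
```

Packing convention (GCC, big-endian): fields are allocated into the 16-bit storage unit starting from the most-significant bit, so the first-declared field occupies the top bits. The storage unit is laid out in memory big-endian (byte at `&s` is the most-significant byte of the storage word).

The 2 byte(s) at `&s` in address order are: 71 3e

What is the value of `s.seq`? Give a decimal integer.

[0]=0x71 [1]=0x3e (big-endian) → word 0x713e
state:5 @ bit 11 → (0x713e>>11)&0x1f = 0xe
seq:4 @ bit 7 → (0x713e>>7)&0xf = 0x2  ←
mode:3 @ bit 4 → (0x713e>>4)&0x7 = 0x3
opcode:4 @ bit 0 → (0x713e>>0)&0xf = 0xe
seq signed 4b, MSB=0: value = 2

2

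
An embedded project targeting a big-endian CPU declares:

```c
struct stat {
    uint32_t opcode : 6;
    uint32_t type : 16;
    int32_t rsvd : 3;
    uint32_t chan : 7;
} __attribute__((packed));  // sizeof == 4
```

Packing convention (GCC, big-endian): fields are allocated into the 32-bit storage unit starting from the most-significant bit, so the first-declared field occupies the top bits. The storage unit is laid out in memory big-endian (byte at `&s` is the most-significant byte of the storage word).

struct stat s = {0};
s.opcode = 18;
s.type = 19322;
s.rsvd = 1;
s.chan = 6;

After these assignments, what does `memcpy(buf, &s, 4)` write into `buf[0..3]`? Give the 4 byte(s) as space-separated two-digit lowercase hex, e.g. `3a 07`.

[26+:6] opcode=18 & 0x3f = 0x12; word=0x48000000
[10+:16] type=19322 & 0xffff = 0x4b7a; word=0x492de800
[7+:3] rsvd=1 & 0x7 = 0x1; word=0x492de880
[0+:7] chan=6 & 0x7f = 0x6; word=0x492de886
word = 0x492de886 → big-endian bytes:
  [0]=0x49  [1]=0x2d  [2]=0xe8  [3]=0x86

49 2d e8 86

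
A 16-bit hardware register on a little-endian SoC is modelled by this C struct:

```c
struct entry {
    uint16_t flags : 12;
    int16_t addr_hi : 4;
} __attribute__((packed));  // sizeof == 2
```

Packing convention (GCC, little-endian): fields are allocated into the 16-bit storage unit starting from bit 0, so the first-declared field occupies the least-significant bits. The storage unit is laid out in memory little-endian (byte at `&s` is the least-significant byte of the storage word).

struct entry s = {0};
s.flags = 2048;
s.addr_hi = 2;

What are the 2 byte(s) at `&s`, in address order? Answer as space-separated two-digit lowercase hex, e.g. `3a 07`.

flags:12 = 2048 → 0x800 << 0 → word 0x0800
addr_hi:4 = 2 → 0x2 << 12 → word 0x2800
word = 0x2800 → little-endian bytes:
  [0]=0x00  [1]=0x28

00 28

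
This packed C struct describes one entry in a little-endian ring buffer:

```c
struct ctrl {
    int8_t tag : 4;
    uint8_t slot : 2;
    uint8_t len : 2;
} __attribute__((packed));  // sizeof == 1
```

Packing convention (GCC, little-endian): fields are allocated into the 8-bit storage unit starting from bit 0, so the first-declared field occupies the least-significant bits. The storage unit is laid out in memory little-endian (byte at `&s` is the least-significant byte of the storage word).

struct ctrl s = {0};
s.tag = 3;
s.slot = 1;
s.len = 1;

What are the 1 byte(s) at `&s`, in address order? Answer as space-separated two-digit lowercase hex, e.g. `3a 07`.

53

tag:4 = 3 → 0x3 << 0 → word 0x03
slot:2 = 1 → 0x1 << 4 → word 0x13
len:2 = 1 → 0x1 << 6 → word 0x53
word = 0x53 → little-endian bytes:
  [0]=0x53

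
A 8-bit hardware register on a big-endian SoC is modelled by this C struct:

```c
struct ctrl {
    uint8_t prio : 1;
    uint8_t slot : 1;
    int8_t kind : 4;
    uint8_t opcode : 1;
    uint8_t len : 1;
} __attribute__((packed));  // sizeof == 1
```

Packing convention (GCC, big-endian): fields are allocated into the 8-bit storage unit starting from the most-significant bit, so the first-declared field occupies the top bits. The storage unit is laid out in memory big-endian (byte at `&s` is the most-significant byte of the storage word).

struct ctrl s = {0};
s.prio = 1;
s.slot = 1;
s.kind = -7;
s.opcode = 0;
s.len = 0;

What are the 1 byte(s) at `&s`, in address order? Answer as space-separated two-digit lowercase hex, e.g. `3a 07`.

[7+:1] prio=1 & 0x1 = 0x1; word=0x80
[6+:1] slot=1 & 0x1 = 0x1; word=0xc0
[2+:4] kind=-7 & 0xf = 0x9; word=0xe4
[1+:1] opcode=0 & 0x1 = 0x0; word=0xe4
[0+:1] len=0 & 0x1 = 0x0; word=0xe4
word = 0xe4 → big-endian bytes:
  [0]=0xe4

e4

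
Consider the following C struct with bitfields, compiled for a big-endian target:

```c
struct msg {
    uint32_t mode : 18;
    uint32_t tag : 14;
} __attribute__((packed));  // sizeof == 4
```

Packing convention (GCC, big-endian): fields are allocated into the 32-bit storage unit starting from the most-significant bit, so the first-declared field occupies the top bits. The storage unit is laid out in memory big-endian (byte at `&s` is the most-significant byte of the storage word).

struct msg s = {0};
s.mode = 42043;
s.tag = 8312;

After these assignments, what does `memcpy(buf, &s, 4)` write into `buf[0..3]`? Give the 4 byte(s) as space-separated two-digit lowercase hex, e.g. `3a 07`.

29 0e e0 78

[14+:18] mode=42043 & 0x3ffff = 0xa43b; word=0x290ec000
[0+:14] tag=8312 & 0x3fff = 0x2078; word=0x290ee078
word = 0x290ee078 → big-endian bytes:
  [0]=0x29  [1]=0x0e  [2]=0xe0  [3]=0x78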